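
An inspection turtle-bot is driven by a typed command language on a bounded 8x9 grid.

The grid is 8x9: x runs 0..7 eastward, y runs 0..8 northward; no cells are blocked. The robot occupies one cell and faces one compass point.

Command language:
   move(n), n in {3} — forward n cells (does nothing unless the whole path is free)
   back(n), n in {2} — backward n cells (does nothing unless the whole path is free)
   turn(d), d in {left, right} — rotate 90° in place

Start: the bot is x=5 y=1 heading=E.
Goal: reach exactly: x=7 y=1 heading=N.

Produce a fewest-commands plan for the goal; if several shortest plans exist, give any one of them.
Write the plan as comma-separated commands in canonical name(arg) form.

turn(right), turn(right), back(2), turn(right)

start: x=5 y=1 heading=E
step 1 (turn(right)): x=5 y=1 heading=S
step 2 (turn(right)): x=5 y=1 heading=W
step 3 (back(2)): x=7 y=1 heading=W
step 4 (turn(right)): x=7 y=1 heading=N
no 3-step plan works, so 4 is optimal.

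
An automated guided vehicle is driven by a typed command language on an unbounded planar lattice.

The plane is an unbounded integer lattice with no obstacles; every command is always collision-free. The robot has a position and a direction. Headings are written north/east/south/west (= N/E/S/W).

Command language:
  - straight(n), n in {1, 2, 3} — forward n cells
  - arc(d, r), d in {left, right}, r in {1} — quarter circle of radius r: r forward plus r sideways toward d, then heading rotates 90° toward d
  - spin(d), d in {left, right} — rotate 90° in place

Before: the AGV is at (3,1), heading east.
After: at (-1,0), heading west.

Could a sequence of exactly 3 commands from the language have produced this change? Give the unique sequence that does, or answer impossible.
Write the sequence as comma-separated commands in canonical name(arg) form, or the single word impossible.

key: cell and facing (now W) both changed — the 3 commands mix motion and turning
from: at (3,1), heading east
t=1 spin(right) ⇒ at (3,1), heading south
t=2 arc(right, 1) ⇒ at (2,0), heading west
t=3 straight(3) ⇒ at (-1,0), heading west
no other 3-command option fits: unique.

spin(right), arc(right, 1), straight(3)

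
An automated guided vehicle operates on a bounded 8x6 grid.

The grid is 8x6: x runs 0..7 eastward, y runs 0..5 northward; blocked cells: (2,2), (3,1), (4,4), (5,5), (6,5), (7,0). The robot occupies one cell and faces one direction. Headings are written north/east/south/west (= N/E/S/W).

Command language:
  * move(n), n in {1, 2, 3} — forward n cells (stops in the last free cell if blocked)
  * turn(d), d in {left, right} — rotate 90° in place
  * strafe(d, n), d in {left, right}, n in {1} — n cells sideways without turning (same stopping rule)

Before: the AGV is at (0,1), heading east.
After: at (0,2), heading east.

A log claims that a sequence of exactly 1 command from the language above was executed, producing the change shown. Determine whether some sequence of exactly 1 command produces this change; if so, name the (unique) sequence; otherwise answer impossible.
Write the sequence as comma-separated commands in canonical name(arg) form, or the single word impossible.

key: heading stays E — the single command does not turn
from: at (0,1), heading east
1. strafe(left, 1) → at (0,2), heading east
uniquely the one of 7 1-step routes that fits.

strafe(left, 1)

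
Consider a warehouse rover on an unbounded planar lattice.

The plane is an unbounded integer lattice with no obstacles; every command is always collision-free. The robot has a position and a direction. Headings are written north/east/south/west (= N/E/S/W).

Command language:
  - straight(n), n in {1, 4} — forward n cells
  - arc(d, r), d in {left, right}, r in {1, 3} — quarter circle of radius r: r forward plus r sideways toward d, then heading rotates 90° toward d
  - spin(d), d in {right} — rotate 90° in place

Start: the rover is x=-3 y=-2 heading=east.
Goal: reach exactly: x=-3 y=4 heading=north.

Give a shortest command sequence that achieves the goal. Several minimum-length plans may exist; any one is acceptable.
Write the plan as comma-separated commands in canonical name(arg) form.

arc(left, 3), arc(left, 3), spin(right)

start: x=-3 y=-2 heading=east
t=1 arc(left, 3) ⇒ x=0 y=1 heading=north
t=2 arc(left, 3) ⇒ x=-3 y=4 heading=west
t=3 spin(right) ⇒ x=-3 y=4 heading=north
shorter routes all fall short; 3 is best.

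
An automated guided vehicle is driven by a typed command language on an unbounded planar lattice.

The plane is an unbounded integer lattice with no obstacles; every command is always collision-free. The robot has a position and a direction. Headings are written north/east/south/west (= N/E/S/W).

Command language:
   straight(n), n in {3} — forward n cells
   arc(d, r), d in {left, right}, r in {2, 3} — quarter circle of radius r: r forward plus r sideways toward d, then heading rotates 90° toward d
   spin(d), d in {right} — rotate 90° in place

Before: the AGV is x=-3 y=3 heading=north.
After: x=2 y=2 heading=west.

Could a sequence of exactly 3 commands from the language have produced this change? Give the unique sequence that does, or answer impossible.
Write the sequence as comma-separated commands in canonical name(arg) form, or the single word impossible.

key: cell and facing (now W) both changed — the 3 commands mix motion and turning
start: x=-3 y=3 heading=north
[1] after arc(right, 2): x=-1 y=5 heading=east
[2] after arc(right, 3): x=2 y=2 heading=south
[3] after spin(right): x=2 y=2 heading=west
no other 3-command option fits: unique.

arc(right, 2), arc(right, 3), spin(right)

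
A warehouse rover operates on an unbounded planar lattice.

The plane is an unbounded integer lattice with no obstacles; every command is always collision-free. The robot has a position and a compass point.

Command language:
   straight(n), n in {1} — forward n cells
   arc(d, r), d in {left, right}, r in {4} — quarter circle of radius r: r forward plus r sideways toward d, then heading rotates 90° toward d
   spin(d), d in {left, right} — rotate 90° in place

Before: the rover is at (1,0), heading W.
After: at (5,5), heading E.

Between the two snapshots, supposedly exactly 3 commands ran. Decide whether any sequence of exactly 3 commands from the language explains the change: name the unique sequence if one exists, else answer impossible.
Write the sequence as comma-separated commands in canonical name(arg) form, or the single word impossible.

spin(right), straight(1), arc(right, 4)

key: order matters: swapping spin(right) and arc(right, 4) lands elsewhere
initial: at (1,0), heading W
1. spin(right) → at (1,0), heading N
2. straight(1) → at (1,1), heading N
3. arc(right, 4) → at (5,5), heading E
no rival 3-sequence matches.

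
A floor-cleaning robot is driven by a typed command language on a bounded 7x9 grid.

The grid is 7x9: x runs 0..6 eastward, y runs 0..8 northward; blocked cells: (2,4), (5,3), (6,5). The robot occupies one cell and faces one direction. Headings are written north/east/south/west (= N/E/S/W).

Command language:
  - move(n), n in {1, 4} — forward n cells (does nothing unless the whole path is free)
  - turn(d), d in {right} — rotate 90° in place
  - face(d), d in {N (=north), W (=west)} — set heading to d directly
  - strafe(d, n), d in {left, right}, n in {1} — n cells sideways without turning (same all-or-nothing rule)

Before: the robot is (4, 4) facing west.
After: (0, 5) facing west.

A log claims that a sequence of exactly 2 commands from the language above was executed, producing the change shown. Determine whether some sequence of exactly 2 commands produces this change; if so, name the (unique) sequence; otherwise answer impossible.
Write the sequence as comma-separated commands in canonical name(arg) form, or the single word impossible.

strafe(right, 1), move(4)

key: running move(4) before strafe(right, 1) would end elsewhere — order is forced
initial: (4, 4) facing west
1. strafe(right, 1) → (4, 5) facing west
2. move(4) → (0, 5) facing west
no other 2-command option fits: unique.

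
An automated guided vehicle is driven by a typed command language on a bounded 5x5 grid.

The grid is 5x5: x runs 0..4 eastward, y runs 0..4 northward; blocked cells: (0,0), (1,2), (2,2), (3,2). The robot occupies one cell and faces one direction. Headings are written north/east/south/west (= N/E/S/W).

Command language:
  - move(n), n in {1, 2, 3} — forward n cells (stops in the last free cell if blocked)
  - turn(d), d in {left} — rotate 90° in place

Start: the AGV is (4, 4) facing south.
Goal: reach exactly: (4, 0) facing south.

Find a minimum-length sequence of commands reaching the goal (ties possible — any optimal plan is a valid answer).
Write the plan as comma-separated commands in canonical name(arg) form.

initial: (4, 4) facing south
step 1 (move(3)): (4, 1) facing south
step 2 (move(3)): (4, 0) facing south
nothing shorter than 2 reaches the goal.

move(3), move(3)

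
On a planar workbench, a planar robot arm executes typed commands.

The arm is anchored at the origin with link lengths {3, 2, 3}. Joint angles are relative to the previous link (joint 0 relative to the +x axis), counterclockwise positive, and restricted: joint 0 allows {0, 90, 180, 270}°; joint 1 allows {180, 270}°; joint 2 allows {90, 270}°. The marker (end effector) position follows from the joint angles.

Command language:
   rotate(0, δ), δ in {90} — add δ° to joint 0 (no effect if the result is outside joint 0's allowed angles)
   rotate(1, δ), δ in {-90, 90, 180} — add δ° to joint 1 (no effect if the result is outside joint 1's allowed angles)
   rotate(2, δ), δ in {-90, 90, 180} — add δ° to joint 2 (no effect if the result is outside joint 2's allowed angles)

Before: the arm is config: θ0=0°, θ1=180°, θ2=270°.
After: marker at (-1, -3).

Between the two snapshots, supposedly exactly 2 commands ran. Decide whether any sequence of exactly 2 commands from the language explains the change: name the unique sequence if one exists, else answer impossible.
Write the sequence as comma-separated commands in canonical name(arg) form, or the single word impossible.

rotate(0, 90), rotate(0, 90)

t0: config: θ0=0°, θ1=180°, θ2=270°
[1] after rotate(0, 90): config: θ0=90°, θ1=180°, θ2=270°
[2] after rotate(0, 90): config: θ0=180°, θ1=180°, θ2=270°
all 49 alternatives checked — unique.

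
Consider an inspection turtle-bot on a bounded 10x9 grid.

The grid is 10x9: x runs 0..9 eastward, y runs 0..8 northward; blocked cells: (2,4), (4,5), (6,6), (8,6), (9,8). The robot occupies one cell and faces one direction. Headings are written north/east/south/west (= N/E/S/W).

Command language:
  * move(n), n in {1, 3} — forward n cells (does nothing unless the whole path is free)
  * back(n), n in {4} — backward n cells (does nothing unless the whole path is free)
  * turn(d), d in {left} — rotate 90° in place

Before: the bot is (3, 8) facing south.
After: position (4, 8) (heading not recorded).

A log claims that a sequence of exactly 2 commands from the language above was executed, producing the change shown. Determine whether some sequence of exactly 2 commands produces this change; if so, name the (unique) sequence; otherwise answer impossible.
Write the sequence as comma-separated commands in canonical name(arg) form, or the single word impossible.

key: running move(1) before turn(left) would end elsewhere — order is forced
initial: (3, 8) facing south
[1] after turn(left): (3, 8) facing east
[2] after move(1): (4, 8) facing east
no other 2-command option fits: unique.

turn(left), move(1)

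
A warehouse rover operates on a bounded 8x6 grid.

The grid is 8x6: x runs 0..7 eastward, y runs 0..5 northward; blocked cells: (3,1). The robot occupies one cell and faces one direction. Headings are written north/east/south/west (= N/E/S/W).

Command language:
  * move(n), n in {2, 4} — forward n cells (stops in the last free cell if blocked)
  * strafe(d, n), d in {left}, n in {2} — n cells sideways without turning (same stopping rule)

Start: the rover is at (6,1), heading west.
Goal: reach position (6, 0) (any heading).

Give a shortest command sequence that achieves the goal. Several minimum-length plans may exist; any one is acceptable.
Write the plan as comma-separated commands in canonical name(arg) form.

from: at (6,1), heading west
step 1 (strafe(left, 2)): at (6,0), heading west
nothing shorter than 1 reaches the goal.

strafe(left, 2)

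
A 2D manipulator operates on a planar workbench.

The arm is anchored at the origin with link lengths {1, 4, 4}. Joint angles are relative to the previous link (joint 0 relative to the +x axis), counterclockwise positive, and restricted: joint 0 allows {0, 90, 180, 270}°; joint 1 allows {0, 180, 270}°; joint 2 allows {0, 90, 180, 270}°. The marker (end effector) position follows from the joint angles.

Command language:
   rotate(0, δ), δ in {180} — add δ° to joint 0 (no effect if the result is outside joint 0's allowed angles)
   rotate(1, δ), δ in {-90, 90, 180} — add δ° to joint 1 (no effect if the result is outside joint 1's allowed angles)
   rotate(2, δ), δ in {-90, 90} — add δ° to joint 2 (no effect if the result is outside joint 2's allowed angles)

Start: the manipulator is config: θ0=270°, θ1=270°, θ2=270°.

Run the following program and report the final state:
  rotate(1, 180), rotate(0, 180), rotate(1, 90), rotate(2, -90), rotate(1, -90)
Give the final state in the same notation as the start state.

begin: config: θ0=270°, θ1=270°, θ2=270°
1. rotate(1, 180) → config: θ0=270°, θ1=270°, θ2=270°
2. rotate(0, 180) → config: θ0=90°, θ1=270°, θ2=270°
3. rotate(1, 90) → config: θ0=90°, θ1=0°, θ2=270°
4. rotate(2, -90) → config: θ0=90°, θ1=0°, θ2=180°
5. rotate(1, -90) → config: θ0=90°, θ1=270°, θ2=180°

config: θ0=90°, θ1=270°, θ2=180°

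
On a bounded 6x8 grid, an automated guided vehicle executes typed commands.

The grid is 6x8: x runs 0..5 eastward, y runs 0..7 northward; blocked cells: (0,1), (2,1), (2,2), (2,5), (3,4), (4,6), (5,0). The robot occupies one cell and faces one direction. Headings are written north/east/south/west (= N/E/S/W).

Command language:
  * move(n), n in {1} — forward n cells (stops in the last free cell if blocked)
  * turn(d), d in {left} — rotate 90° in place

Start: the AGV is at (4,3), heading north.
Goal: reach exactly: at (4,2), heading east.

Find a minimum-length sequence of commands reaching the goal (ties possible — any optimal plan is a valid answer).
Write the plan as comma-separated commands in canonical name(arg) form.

turn(left), turn(left), move(1), turn(left)

from: at (4,3), heading north
[1] after turn(left): at (4,3), heading west
[2] after turn(left): at (4,3), heading south
[3] after move(1): at (4,2), heading south
[4] after turn(left): at (4,2), heading east
minimal: 4 command(s), checked below 4.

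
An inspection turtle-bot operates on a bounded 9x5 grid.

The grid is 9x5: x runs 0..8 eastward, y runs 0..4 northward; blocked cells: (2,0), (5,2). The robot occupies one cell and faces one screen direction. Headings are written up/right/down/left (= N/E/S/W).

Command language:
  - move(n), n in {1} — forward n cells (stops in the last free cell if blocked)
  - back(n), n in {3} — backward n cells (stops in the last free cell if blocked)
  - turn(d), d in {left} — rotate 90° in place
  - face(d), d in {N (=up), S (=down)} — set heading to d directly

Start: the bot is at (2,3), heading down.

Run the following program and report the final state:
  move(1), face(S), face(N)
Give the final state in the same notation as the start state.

from: at (2,3), heading down
t=1 move(1) ⇒ at (2,2), heading down
t=2 face(S) ⇒ at (2,2), heading down
t=3 face(N) ⇒ at (2,2), heading up

at (2,2), heading up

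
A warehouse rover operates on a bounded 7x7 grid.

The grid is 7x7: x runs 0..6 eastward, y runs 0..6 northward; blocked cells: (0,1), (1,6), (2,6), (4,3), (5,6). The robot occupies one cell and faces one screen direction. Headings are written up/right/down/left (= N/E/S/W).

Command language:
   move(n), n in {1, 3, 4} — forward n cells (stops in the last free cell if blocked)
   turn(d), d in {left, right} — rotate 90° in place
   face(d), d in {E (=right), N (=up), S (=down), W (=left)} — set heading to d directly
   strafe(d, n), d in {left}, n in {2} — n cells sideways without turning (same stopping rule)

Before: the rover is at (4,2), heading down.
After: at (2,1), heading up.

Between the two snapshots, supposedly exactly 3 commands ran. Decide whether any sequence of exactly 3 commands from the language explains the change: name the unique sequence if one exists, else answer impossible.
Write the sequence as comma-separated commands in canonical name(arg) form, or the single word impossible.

key: cell and facing (now N) both changed — the 3 commands mix motion and turning
from: at (4,2), heading down
1. move(1) → at (4,1), heading down
2. face(N) → at (4,1), heading up
3. strafe(left, 2) → at (2,1), heading up
no rival 3-sequence matches.

move(1), face(N), strafe(left, 2)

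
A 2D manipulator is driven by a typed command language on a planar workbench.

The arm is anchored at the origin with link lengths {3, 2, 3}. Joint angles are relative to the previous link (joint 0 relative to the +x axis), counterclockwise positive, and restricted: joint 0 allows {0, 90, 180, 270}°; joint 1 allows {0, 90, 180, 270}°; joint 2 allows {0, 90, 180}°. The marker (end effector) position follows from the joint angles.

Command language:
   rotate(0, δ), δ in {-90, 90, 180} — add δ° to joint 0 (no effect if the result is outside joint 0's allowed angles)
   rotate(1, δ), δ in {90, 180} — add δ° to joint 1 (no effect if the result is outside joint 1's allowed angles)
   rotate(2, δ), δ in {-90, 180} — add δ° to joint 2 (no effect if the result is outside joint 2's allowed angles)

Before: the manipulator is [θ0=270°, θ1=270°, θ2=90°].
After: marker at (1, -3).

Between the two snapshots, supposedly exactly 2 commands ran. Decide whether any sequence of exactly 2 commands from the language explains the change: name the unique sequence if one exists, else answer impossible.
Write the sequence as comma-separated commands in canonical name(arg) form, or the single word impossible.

key: running rotate(2, 180) before rotate(2, -90) would end elsewhere — order is forced
begin: [θ0=270°, θ1=270°, θ2=90°]
t=1 rotate(2, -90) ⇒ [θ0=270°, θ1=270°, θ2=0°]
t=2 rotate(2, 180) ⇒ [θ0=270°, θ1=270°, θ2=180°]
no rival 2-sequence matches.

rotate(2, -90), rotate(2, 180)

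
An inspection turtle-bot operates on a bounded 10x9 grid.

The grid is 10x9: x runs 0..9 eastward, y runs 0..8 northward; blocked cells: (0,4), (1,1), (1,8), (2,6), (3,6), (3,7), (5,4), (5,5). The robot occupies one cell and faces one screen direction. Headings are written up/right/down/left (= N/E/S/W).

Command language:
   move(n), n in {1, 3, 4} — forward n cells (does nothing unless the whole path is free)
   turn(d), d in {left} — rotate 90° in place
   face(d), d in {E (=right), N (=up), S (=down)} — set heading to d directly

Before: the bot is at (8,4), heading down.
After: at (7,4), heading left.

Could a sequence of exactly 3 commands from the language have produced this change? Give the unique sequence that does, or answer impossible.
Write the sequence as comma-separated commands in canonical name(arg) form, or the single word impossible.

key: position moved to (7,4) AND the heading swung to W — translation plus rotation needed
initial: at (8,4), heading down
step 1 (face(N)): at (8,4), heading up
step 2 (turn(left)): at (8,4), heading left
step 3 (move(1)): at (7,4), heading left
no other 3-command option fits: unique.

face(N), turn(left), move(1)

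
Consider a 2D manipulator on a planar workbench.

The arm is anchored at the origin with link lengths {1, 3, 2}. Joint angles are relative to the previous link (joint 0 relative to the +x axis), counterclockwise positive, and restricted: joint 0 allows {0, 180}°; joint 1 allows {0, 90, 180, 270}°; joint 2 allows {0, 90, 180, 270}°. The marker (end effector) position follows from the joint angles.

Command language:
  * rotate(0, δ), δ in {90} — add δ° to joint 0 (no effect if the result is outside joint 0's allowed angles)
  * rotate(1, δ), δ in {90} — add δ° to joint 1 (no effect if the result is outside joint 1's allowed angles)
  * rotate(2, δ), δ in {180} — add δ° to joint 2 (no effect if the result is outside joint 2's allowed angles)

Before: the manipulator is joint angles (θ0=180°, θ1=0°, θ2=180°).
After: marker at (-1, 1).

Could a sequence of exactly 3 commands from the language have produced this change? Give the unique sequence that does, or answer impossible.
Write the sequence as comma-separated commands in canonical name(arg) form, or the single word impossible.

from: joint angles (θ0=180°, θ1=0°, θ2=180°)
t=1 rotate(1, 90) ⇒ joint angles (θ0=180°, θ1=90°, θ2=180°)
t=2 rotate(1, 90) ⇒ joint angles (θ0=180°, θ1=180°, θ2=180°)
t=3 rotate(1, 90) ⇒ joint angles (θ0=180°, θ1=270°, θ2=180°)
all 27 alternatives checked — unique.

rotate(1, 90), rotate(1, 90), rotate(1, 90)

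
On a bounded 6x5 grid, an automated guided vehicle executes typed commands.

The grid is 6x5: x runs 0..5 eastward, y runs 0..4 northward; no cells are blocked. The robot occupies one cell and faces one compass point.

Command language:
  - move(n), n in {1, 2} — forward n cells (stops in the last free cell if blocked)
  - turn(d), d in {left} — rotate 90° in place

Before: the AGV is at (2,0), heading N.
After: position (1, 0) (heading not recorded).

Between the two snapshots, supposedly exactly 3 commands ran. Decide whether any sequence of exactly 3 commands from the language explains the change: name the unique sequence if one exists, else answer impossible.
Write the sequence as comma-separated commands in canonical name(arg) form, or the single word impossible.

turn(left), move(1), turn(left)

initial: at (2,0), heading N
step 1 (turn(left)): at (2,0), heading W
step 2 (move(1)): at (1,0), heading W
step 3 (turn(left)): at (1,0), heading S
no other 3-command option fits: unique.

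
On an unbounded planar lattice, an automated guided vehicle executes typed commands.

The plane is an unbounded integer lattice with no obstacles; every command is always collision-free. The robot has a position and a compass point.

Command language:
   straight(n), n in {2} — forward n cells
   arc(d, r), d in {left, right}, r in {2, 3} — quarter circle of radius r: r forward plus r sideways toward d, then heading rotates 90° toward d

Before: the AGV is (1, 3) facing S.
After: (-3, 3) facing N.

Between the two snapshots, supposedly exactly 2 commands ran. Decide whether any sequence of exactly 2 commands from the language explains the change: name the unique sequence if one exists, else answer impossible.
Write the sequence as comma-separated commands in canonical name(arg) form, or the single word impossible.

arc(right, 2), arc(right, 2)

key: cell and facing (now N) both changed — the 2 commands mix motion and turning
t0: (1, 3) facing S
step 1 (arc(right, 2)): (-1, 1) facing W
step 2 (arc(right, 2)): (-3, 3) facing N
no rival 2-sequence matches.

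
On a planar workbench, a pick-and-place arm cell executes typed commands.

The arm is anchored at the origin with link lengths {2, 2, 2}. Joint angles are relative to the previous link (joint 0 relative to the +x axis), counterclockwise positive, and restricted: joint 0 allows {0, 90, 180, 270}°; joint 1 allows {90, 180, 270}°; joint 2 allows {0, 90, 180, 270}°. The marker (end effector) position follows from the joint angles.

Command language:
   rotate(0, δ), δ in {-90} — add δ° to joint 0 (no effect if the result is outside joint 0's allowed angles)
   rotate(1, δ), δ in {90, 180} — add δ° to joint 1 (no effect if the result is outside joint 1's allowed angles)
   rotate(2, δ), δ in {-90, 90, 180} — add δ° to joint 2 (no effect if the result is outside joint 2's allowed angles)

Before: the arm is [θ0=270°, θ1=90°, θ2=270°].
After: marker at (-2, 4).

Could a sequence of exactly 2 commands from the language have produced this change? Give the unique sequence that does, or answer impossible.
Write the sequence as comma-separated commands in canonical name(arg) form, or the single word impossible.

rotate(0, -90), rotate(0, -90)

t0: [θ0=270°, θ1=90°, θ2=270°]
t=1 rotate(0, -90) ⇒ [θ0=180°, θ1=90°, θ2=270°]
t=2 rotate(0, -90) ⇒ [θ0=90°, θ1=90°, θ2=270°]
no rival 2-sequence matches.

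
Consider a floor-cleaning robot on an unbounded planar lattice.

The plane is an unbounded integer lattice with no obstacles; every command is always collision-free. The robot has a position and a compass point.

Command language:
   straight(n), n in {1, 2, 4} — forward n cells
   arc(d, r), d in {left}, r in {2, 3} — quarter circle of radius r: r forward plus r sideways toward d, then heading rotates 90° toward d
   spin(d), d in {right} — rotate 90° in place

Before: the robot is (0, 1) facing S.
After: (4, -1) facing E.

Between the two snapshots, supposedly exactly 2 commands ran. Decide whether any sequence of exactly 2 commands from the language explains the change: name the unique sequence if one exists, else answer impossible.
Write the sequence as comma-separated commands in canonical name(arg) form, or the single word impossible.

arc(left, 2), straight(2)

key: cell and facing (now E) both changed — the 2 commands mix motion and turning
begin: (0, 1) facing S
1. arc(left, 2) → (2, -1) facing E
2. straight(2) → (4, -1) facing E
all 36 alternatives checked — unique.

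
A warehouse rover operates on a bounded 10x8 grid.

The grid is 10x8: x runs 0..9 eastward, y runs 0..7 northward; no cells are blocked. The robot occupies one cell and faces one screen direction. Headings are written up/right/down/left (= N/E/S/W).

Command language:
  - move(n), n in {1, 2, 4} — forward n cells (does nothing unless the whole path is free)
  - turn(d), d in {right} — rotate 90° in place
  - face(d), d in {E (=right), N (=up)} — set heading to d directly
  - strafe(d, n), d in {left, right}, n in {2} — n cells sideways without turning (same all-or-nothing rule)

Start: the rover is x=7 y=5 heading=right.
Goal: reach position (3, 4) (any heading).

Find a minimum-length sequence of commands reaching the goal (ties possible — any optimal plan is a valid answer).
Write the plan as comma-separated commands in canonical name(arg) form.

turn(right), move(1), turn(right), move(4)

start: x=7 y=5 heading=right
[1] after turn(right): x=7 y=5 heading=down
[2] after move(1): x=7 y=4 heading=down
[3] after turn(right): x=7 y=4 heading=left
[4] after move(4): x=3 y=4 heading=left
no 3-step plan works, so 4 is optimal.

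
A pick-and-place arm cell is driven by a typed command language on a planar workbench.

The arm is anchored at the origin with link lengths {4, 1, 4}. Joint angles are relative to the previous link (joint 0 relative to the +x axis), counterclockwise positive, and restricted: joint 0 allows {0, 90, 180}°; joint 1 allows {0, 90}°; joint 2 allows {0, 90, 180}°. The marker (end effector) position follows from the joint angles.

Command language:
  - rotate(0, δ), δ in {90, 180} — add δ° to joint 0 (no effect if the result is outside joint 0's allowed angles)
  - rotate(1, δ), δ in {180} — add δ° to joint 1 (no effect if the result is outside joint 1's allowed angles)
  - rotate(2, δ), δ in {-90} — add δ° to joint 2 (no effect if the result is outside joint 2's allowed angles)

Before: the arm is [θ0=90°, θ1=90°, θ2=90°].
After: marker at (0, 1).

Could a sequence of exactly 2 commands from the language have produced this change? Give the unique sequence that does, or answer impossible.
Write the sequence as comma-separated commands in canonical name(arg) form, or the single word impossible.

rotate(0, 90), rotate(0, 180)

key: order matters: swapping rotate(0, 90) and rotate(0, 180) lands elsewhere
initial: [θ0=90°, θ1=90°, θ2=90°]
1. rotate(0, 90) → [θ0=180°, θ1=90°, θ2=90°]
2. rotate(0, 180) → [θ0=0°, θ1=90°, θ2=90°]
uniquely the one of 16 2-step routes that fits.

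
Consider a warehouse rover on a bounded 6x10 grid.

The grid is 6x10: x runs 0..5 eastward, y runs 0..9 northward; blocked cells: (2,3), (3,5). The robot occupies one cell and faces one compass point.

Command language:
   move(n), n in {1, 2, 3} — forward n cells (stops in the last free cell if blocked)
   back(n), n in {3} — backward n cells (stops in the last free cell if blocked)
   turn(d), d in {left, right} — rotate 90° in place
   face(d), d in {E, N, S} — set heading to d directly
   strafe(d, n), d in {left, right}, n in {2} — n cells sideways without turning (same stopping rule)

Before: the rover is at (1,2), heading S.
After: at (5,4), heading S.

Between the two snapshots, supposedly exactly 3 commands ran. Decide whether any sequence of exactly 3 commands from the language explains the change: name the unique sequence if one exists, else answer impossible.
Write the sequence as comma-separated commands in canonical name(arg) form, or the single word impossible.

strafe(left, 2), back(3), strafe(left, 2)

key: still facing S at the end — nothing in the sequence rotates
initial: at (1,2), heading S
t=1 strafe(left, 2) ⇒ at (3,2), heading S
t=2 back(3) ⇒ at (3,4), heading S
t=3 strafe(left, 2) ⇒ at (5,4), heading S
no other 3-command option fits: unique.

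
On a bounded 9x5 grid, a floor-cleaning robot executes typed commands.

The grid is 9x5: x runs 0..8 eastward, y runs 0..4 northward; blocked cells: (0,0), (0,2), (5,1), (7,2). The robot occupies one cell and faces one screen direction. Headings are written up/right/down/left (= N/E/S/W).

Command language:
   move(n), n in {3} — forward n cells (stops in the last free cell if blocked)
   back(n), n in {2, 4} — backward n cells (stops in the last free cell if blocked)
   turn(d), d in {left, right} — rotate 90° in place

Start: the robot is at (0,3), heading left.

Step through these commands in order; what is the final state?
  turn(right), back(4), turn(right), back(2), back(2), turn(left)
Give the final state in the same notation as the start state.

at (0,3), heading up

initial: at (0,3), heading left
step 1 (turn(right)): at (0,3), heading up
step 2 (back(4)): at (0,3), heading up
step 3 (turn(right)): at (0,3), heading right
step 4 (back(2)): at (0,3), heading right
step 5 (back(2)): at (0,3), heading right
step 6 (turn(left)): at (0,3), heading up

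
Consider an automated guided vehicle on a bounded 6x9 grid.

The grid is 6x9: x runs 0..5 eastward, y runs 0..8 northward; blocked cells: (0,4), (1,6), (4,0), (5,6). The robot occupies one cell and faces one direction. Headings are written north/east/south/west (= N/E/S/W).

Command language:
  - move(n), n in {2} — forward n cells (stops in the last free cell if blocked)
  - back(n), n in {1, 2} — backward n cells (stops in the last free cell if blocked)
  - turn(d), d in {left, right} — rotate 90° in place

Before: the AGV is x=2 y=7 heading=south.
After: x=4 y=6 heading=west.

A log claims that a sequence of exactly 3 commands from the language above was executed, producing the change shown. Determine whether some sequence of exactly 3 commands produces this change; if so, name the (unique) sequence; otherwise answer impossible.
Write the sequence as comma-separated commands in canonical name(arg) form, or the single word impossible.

every 3-command combo misses the target.

impossible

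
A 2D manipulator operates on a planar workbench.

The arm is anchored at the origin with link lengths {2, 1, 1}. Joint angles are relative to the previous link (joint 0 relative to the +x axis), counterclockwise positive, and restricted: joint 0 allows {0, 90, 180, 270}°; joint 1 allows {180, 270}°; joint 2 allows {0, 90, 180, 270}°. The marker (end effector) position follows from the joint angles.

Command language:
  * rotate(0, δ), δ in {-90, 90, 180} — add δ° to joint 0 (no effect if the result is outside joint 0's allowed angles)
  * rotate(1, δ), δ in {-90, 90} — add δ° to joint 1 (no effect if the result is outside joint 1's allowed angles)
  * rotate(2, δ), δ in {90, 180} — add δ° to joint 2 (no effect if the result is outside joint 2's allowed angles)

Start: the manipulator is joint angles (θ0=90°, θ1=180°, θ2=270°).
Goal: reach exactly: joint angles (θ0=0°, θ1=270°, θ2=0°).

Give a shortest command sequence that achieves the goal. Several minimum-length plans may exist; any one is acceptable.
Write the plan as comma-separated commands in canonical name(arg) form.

rotate(2, 90), rotate(0, -90), rotate(1, 90)

begin: joint angles (θ0=90°, θ1=180°, θ2=270°)
1. rotate(2, 90) → joint angles (θ0=90°, θ1=180°, θ2=0°)
2. rotate(0, -90) → joint angles (θ0=0°, θ1=180°, θ2=0°)
3. rotate(1, 90) → joint angles (θ0=0°, θ1=270°, θ2=0°)
nothing shorter than 3 reaches the goal.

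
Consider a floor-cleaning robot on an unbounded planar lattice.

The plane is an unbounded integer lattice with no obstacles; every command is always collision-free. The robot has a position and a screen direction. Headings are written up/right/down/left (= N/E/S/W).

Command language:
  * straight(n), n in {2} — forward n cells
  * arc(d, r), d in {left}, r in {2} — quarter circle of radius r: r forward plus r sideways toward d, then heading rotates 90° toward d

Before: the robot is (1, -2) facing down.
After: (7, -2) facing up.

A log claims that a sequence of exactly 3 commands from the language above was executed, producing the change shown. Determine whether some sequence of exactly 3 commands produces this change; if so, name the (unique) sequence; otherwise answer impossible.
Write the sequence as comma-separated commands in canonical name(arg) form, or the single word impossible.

arc(left, 2), straight(2), arc(left, 2)

key: position moved to (7,-2) AND the heading swung to N — translation plus rotation needed
begin: (1, -2) facing down
t=1 arc(left, 2) ⇒ (3, -4) facing right
t=2 straight(2) ⇒ (5, -4) facing right
t=3 arc(left, 2) ⇒ (7, -2) facing up
no other 3-command option fits: unique.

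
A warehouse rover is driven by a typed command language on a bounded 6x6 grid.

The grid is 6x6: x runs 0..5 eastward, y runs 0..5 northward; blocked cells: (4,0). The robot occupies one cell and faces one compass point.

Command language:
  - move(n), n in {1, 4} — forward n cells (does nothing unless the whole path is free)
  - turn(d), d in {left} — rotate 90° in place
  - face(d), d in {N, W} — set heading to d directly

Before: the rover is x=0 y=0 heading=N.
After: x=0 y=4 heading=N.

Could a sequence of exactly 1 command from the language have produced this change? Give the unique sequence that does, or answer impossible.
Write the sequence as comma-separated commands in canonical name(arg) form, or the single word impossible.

move(4)

key: heading stays N — the single command does not turn
initial: x=0 y=0 heading=N
step 1 (move(4)): x=0 y=4 heading=N
no rival 1-sequence matches.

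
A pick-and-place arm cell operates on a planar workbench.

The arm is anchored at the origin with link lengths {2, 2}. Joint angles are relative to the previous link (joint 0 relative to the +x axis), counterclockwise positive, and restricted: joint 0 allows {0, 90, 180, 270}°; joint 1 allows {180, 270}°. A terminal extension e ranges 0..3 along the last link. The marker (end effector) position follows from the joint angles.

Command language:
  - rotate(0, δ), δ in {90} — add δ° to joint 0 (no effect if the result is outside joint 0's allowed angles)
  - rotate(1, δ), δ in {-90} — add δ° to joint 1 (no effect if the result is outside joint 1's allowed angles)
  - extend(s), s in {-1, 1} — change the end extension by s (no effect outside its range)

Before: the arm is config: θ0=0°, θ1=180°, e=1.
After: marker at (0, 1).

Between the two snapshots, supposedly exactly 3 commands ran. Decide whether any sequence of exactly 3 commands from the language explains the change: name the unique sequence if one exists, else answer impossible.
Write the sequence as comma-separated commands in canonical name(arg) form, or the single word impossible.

start: config: θ0=0°, θ1=180°, e=1
[1] after rotate(0, 90): config: θ0=90°, θ1=180°, e=1
[2] after rotate(0, 90): config: θ0=180°, θ1=180°, e=1
[3] after rotate(0, 90): config: θ0=270°, θ1=180°, e=1
no rival 3-sequence matches.

rotate(0, 90), rotate(0, 90), rotate(0, 90)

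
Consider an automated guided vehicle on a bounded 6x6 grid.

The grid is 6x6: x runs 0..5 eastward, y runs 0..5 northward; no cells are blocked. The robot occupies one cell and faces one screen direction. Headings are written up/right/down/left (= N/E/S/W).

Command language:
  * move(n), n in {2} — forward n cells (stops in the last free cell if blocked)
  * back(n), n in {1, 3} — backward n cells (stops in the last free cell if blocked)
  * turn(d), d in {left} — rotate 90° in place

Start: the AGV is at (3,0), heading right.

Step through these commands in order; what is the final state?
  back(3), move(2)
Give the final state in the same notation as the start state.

begin: at (3,0), heading right
1. back(3) → at (0,0), heading right
2. move(2) → at (2,0), heading right

at (2,0), heading right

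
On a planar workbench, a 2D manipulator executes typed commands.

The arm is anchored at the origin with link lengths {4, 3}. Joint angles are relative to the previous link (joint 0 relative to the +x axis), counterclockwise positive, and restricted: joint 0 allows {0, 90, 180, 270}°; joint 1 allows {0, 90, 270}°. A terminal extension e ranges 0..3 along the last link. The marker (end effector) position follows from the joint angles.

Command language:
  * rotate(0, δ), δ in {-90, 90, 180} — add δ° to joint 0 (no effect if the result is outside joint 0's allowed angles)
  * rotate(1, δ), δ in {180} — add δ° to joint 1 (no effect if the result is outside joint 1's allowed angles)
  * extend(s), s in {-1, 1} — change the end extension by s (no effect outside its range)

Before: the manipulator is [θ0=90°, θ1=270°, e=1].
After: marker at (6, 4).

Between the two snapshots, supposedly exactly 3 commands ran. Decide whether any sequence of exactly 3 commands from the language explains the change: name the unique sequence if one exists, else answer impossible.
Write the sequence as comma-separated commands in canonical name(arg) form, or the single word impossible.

begin: [θ0=90°, θ1=270°, e=1]
step 1 (extend(1)): [θ0=90°, θ1=270°, e=2]
step 2 (extend(1)): [θ0=90°, θ1=270°, e=3]
step 3 (extend(1)): [θ0=90°, θ1=270°, e=3]
uniquely the one of 216 3-step routes that fits.

extend(1), extend(1), extend(1)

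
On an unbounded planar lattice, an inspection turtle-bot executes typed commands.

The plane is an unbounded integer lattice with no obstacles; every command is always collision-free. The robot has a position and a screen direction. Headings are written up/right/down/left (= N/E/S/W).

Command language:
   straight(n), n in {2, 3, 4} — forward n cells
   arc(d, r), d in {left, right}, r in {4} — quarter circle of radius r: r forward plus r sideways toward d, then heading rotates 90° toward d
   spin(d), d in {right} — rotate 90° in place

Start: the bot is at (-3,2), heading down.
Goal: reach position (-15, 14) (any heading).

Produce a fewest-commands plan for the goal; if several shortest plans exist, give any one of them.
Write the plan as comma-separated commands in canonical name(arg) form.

start: at (-3,2), heading down
[1] after spin(right): at (-3,2), heading left
[2] after arc(right, 4): at (-7,6), heading up
[3] after arc(left, 4): at (-11,10), heading left
[4] after arc(right, 4): at (-15,14), heading up
nothing shorter than 4 reaches the goal.

spin(right), arc(right, 4), arc(left, 4), arc(right, 4)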